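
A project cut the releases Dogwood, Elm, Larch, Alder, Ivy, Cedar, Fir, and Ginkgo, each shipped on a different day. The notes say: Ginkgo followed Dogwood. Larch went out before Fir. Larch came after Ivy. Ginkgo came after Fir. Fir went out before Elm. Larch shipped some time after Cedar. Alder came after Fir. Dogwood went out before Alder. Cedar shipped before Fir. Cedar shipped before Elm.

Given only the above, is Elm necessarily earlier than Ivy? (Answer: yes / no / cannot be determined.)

Tracing the constraints gives Ivy → Larch → Fir → Elm, so Ivy must come before Elm.
That means Elm cannot be before Ivy.

no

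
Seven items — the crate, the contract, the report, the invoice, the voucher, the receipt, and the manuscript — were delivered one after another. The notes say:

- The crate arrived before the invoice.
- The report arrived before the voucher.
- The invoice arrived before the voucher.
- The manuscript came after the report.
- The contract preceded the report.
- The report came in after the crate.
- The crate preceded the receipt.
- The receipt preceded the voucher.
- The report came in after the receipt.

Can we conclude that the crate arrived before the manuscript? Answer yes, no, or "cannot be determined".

Chain the constraints: the crate → the report → the manuscript. Each link is directly stated, so the crate comes before the manuscript.

yes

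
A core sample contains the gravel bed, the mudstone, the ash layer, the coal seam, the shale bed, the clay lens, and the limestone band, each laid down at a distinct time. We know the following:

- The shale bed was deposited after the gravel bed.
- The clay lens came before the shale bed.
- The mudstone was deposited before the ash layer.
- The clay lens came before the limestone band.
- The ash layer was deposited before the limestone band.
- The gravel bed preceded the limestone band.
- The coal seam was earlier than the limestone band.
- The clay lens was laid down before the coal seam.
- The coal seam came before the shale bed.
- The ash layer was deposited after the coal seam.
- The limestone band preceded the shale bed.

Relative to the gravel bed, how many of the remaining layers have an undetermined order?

4

Forced after the gravel bed: the limestone band and the shale bed.
That leaves the ash layer, the clay lens, the coal seam, and the mudstone with no forced order relative to the gravel bed — 4.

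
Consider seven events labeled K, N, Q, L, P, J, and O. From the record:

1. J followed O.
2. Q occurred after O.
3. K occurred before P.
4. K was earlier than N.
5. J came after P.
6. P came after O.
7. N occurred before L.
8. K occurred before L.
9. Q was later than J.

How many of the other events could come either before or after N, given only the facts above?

4

Forced before N: K; forced after N: L.
That leaves J, O, P, and Q with no forced order relative to N — 4.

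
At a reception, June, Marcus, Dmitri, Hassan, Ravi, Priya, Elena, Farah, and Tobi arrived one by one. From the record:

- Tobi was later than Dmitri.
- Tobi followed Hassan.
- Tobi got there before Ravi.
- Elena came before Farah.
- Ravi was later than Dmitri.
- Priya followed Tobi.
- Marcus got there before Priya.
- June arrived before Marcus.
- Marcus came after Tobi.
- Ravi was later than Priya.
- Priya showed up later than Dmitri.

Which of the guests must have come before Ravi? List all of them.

Dmitri, Hassan, June, Marcus, Priya, Tobi

Directly stated before Ravi: Dmitri, Priya, and Tobi.
Hassan reaches Ravi via Hassan → Tobi → Ravi.
June reaches Ravi via June → Marcus → Priya → Ravi.
Marcus reaches Ravi via Marcus → Priya → Ravi.
No chain forces Elena (or any of the others) ahead of Ravi.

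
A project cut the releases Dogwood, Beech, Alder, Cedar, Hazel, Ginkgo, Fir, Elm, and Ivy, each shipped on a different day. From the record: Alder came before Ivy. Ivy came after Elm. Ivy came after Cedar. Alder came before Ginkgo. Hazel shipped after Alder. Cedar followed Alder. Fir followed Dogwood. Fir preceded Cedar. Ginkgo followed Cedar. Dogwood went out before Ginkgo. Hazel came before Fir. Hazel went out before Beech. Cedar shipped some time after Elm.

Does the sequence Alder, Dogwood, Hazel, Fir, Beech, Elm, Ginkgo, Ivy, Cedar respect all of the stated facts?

no

The constraints require Cedar before Ginkgo, but in the proposed sequence Ginkgo appears ahead of Cedar. That one violation is enough.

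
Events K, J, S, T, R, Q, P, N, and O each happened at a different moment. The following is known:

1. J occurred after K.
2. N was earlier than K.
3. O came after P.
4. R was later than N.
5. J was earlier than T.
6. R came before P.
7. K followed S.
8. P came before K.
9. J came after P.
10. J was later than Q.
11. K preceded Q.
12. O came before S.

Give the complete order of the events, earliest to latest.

N, R, P, O, S, K, Q, J, T

The constraints fix every adjacent pair, so only one ordering works:
N → R → P → O → S → K → Q → J → T.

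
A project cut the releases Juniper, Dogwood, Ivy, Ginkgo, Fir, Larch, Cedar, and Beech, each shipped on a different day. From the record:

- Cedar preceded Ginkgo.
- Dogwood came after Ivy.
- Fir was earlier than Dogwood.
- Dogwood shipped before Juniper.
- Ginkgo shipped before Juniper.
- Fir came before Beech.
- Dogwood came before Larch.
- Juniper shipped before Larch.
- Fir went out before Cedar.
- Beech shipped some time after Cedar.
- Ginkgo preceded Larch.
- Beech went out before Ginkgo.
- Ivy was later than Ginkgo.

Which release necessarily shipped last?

Larch

Every other release has a chain of constraints placing it before Larch, so Larch is last.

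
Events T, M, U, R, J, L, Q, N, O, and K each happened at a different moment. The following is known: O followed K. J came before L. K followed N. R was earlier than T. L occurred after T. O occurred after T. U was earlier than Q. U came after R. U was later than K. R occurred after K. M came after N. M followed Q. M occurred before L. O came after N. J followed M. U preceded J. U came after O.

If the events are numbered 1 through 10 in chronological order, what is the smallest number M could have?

8

K, N, O, Q, R, T, and U must all come before M — 7 forced predecessors.
Nothing else is forced ahead of M, so its earliest slot is position 7 + 1 = 8.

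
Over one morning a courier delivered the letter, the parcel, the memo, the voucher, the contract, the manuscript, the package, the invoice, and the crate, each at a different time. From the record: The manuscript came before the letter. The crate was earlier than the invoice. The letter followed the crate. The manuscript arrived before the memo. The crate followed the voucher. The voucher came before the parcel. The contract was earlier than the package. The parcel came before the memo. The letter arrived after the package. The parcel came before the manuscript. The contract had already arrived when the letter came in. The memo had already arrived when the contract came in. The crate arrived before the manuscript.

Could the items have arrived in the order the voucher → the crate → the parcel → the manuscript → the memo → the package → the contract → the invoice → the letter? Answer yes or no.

The constraints require the contract before the package, but in the proposed sequence the package appears ahead of the contract. That one violation is enough.

no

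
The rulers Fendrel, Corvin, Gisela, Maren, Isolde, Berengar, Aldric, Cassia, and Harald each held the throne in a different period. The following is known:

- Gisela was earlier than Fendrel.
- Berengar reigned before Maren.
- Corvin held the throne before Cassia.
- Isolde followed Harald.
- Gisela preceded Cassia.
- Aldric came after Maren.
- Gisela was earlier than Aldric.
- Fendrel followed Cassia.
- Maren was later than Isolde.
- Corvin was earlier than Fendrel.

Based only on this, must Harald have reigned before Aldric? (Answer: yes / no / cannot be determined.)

Chain the constraints: Harald → Isolde → Maren → Aldric. Each link is directly stated, so Harald comes before Aldric.

yes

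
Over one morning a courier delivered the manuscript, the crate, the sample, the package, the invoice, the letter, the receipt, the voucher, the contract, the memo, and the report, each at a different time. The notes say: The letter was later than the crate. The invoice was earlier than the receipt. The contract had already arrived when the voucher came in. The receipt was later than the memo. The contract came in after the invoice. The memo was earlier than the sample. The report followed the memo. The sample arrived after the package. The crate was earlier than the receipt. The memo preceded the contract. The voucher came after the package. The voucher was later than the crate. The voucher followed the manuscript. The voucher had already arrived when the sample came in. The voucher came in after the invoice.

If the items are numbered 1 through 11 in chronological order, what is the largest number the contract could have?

9

The contract must come before the sample and the voucher — 2 items forced after it.
Everything else can be placed before the contract in some valid order, so the contract can sit as late as position 11 − 2 = 9.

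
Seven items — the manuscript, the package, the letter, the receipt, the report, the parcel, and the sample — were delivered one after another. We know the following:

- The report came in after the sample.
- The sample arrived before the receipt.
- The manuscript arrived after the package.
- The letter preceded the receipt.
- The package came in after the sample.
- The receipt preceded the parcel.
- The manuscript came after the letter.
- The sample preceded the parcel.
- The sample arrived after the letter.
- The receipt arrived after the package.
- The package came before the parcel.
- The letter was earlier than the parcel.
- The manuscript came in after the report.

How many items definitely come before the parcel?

Directly stated before the parcel: the letter, the package, the receipt, and the sample.
No chain forces the manuscript (or any of the others) ahead of the parcel.
That's the letter, the package, the receipt, and the sample — 4 in all.

4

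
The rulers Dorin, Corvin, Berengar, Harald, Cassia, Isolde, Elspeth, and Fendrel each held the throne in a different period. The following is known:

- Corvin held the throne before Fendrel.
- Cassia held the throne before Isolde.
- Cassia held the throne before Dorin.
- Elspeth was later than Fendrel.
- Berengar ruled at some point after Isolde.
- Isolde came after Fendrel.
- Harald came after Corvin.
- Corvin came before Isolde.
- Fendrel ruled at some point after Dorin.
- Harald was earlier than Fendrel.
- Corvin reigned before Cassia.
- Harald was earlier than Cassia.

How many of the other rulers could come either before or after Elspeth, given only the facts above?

Forced before Elspeth: Cassia, Corvin, Dorin, Fendrel, and Harald.
That leaves Berengar and Isolde with no forced order relative to Elspeth — 2.

2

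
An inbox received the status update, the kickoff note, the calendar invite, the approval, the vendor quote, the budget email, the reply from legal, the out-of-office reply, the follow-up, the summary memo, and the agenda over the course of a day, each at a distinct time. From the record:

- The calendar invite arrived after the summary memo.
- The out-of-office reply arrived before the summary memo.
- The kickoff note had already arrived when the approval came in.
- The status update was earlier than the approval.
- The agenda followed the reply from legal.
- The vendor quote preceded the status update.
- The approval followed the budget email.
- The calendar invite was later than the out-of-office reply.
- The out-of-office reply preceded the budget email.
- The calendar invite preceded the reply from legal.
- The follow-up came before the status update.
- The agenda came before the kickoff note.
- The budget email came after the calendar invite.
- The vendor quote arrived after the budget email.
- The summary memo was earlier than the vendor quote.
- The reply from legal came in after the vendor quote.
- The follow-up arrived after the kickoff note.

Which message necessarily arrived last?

Every other message has a chain of constraints placing it before the approval, so the approval is last.

the approval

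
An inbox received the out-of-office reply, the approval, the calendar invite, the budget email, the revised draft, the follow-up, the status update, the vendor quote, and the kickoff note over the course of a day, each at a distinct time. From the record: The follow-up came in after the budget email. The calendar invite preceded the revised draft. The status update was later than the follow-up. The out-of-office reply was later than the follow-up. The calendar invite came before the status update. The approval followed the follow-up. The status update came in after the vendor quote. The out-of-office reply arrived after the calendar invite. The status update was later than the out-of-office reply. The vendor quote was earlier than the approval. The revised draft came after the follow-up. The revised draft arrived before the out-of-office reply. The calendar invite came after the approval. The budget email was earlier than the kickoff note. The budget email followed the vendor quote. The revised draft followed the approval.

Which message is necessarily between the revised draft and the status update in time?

Tracing the constraints gives the revised draft → the out-of-office reply → the status update, so the out-of-office reply sits after the revised draft and before the status update.
No other message is forced both after the revised draft and before the status update.

the out-of-office reply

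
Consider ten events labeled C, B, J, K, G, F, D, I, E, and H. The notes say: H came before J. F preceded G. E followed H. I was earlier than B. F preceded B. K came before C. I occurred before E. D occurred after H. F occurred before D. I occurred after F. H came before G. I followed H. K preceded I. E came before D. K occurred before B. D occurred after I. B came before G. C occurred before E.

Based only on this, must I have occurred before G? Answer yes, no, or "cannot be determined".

yes

Chain the constraints: I → B → G. Each link is directly stated, so I comes before G.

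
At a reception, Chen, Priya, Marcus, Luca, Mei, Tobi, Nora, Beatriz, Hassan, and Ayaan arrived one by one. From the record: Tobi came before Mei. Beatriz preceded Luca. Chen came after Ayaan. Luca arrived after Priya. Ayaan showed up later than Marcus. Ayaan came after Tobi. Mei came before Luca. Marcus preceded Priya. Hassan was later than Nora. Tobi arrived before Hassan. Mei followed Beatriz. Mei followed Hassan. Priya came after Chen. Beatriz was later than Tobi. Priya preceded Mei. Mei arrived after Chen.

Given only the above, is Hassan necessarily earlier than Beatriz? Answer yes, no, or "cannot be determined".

No chain of stated constraints runs from Hassan to Beatriz, and none runs from Beatriz to Hassan either.
So the relative order of Hassan and Beatriz is not fixed by the given facts.

cannot be determined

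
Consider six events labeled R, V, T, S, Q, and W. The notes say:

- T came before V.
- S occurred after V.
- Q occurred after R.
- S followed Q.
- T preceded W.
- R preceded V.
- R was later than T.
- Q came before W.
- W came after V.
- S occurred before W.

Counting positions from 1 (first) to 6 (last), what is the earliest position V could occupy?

R and T must both come before V — 2 forced predecessors.
Nothing else is forced ahead of V, so its earliest slot is position 2 + 1 = 3.

3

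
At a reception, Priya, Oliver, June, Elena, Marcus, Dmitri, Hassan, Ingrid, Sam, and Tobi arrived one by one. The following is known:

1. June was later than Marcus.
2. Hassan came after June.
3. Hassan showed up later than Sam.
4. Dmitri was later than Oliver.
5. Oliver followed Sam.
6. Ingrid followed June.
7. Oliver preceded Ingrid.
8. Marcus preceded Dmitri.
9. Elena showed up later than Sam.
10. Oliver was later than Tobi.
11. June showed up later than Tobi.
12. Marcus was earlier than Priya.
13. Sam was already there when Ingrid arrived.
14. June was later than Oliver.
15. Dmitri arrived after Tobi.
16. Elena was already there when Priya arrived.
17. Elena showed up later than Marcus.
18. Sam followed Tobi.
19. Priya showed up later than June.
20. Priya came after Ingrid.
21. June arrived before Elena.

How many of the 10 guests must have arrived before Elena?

5

Directly stated before Elena: June, Marcus, and Sam.
Oliver reaches Elena via Oliver → June → Elena.
Tobi reaches Elena via Tobi → June → Elena.
That's June, Marcus, Oliver, Sam, and Tobi — 5 in all.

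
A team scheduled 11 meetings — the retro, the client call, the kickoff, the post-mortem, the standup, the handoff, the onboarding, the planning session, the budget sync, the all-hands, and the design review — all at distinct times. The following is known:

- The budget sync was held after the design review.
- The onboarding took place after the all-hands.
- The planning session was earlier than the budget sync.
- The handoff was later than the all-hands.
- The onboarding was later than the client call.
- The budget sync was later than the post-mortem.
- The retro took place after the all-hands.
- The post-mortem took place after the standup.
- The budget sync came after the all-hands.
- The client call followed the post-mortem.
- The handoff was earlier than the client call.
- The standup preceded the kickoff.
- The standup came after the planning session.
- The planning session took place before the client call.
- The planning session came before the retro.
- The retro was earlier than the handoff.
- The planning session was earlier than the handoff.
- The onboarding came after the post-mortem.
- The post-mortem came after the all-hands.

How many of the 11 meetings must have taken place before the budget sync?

5

Directly stated before the budget sync: the all-hands, the design review, the planning session, and the post-mortem.
The standup reaches the budget sync via the standup → the post-mortem → the budget sync.
That's the all-hands, the design review, the planning session, the post-mortem, and the standup — 5 in all.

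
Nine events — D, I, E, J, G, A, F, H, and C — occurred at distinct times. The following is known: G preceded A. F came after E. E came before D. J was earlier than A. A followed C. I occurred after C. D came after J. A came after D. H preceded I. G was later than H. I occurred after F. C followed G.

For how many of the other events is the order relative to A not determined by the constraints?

Forced before A: C, D, E, G, H, and J.
That leaves F and I with no forced order relative to A — 2.

2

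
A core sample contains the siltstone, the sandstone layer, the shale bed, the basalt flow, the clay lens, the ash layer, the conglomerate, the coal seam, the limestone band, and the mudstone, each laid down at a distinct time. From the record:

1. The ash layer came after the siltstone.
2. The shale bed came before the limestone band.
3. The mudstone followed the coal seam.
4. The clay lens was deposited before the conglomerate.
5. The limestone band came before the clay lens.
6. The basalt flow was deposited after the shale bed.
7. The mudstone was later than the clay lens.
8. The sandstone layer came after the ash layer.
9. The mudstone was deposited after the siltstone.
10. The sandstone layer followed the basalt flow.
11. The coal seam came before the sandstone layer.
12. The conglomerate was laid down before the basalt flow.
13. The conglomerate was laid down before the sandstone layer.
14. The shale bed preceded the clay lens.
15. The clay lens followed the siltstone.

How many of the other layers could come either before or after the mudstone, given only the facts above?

4

Forced before the mudstone: the clay lens, the coal seam, the limestone band, the shale bed, and the siltstone.
That leaves the ash layer, the basalt flow, the conglomerate, and the sandstone layer with no forced order relative to the mudstone — 4.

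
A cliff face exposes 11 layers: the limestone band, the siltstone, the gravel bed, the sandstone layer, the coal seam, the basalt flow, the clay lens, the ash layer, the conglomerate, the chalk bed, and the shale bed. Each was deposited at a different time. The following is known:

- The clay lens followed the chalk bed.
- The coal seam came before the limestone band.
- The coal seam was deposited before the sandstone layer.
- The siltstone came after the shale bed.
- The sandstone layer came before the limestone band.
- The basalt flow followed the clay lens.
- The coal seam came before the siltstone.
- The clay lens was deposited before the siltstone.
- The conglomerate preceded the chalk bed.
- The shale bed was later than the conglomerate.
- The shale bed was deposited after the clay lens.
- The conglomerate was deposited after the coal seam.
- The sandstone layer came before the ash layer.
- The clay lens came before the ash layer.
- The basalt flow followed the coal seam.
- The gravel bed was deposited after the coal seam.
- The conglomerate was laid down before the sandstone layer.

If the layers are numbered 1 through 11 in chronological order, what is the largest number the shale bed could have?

10

The shale bed must come before the siltstone — 1 layer forced after it.
Everything else can be placed before the shale bed in some valid order, so the shale bed can sit as late as position 11 − 1 = 10.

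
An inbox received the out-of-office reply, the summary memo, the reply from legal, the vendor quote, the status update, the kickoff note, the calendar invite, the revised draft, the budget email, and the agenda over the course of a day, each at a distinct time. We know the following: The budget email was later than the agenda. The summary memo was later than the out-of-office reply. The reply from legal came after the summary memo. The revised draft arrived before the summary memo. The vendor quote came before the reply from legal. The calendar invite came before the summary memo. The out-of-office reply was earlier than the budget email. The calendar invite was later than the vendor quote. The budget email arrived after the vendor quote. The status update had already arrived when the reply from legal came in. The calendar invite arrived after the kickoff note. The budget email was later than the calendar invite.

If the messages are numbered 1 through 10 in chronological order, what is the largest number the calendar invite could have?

7

The calendar invite must come before the budget email, the reply from legal, and the summary memo — 3 messages forced after it.
Everything else can be placed before the calendar invite in some valid order, so the calendar invite can sit as late as position 10 − 3 = 7.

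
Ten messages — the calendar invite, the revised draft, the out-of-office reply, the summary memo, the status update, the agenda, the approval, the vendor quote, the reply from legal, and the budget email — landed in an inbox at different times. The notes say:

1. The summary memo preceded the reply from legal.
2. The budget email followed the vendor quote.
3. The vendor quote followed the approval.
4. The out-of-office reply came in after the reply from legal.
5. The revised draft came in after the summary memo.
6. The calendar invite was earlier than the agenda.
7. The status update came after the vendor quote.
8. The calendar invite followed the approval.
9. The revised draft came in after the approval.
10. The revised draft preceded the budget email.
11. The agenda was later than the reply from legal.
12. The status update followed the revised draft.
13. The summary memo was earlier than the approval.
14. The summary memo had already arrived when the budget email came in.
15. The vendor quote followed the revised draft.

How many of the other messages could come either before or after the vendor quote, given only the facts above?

Forced before the vendor quote: the approval, the revised draft, and the summary memo; forced after the vendor quote: the budget email and the status update.
That leaves the agenda, the calendar invite, the out-of-office reply, and the reply from legal with no forced order relative to the vendor quote — 4.

4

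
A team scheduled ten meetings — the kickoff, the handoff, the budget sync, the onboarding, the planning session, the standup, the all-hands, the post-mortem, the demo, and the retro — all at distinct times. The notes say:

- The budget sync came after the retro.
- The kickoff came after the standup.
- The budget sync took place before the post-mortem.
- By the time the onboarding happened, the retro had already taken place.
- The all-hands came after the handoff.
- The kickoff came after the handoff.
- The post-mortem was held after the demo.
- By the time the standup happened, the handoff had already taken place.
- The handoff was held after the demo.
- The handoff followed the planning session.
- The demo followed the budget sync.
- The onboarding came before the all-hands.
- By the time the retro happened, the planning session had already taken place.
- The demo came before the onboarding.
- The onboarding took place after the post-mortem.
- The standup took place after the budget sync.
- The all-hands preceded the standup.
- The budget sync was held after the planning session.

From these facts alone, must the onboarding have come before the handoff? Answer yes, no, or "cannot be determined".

cannot be determined

No chain of stated constraints runs from the onboarding to the handoff, and none runs from the handoff to the onboarding either.
So the relative order of the onboarding and the handoff is not fixed by the given facts.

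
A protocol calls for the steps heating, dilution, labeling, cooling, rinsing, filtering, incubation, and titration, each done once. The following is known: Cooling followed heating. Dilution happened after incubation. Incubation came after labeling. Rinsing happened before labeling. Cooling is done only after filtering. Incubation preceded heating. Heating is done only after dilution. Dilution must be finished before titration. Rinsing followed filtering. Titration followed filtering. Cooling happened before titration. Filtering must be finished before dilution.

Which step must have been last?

Every other step has a chain of constraints placing it before titration, so titration is last.

titration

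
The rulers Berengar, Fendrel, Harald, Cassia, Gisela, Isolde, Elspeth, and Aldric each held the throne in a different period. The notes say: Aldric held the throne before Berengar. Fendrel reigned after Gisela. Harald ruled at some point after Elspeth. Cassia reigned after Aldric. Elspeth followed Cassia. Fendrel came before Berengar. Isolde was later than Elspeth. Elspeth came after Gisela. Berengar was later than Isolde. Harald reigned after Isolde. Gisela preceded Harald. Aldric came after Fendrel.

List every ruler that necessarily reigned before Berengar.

Directly stated before Berengar: Aldric, Fendrel, and Isolde.
Cassia reaches Berengar via Cassia → Elspeth → Isolde → Berengar.
Elspeth reaches Berengar via Elspeth → Isolde → Berengar.
Gisela reaches Berengar via Gisela → Fendrel → Berengar.

Aldric, Cassia, Elspeth, Fendrel, Gisela, Isolde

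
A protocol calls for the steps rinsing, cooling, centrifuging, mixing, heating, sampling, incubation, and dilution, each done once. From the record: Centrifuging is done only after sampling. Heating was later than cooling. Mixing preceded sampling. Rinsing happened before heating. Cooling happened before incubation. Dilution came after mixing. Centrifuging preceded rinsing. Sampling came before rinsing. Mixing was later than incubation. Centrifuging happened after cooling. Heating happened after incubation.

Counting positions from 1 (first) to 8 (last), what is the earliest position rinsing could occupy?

6

Centrifuging, cooling, incubation, mixing, and sampling must all come before rinsing — 5 forced predecessors.
Nothing else is forced ahead of rinsing, so its earliest slot is position 5 + 1 = 6.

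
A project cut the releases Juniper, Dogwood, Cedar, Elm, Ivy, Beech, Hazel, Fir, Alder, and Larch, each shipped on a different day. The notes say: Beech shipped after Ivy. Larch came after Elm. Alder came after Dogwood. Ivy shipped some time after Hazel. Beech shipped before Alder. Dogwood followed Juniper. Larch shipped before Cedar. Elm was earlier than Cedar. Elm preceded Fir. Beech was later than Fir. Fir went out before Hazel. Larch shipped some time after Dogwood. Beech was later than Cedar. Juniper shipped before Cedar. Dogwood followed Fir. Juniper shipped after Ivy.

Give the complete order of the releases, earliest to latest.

The constraints fix every adjacent pair, so only one ordering works:
Elm → Fir → Hazel → Ivy → Juniper → Dogwood → Larch → Cedar → Beech → Alder.

Elm, Fir, Hazel, Ivy, Juniper, Dogwood, Larch, Cedar, Beech, Alder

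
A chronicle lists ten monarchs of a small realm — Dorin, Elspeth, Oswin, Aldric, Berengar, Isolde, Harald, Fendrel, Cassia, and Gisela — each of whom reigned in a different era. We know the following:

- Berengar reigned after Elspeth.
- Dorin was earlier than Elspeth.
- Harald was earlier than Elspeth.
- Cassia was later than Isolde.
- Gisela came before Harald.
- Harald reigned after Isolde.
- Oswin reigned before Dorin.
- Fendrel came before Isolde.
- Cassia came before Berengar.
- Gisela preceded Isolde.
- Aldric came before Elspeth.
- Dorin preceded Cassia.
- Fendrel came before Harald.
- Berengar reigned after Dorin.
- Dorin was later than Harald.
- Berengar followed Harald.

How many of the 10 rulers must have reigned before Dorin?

Directly stated before Dorin: Harald and Oswin.
Fendrel reaches Dorin via Fendrel → Harald → Dorin.
Gisela reaches Dorin via Gisela → Harald → Dorin.
Isolde reaches Dorin via Isolde → Harald → Dorin.
No chain forces Elspeth (or any of the others) ahead of Dorin.
That's Fendrel, Gisela, Harald, Isolde, and Oswin — 5 in all.

5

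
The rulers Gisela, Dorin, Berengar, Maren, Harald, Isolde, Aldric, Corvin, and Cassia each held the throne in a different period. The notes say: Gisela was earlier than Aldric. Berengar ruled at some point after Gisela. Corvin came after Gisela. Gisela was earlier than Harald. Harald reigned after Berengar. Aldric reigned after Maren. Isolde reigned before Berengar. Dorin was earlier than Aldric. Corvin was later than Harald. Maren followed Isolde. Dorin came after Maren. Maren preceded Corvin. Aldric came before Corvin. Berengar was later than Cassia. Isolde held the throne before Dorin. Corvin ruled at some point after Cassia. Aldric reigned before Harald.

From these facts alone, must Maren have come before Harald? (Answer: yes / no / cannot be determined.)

yes

Chain the constraints: Maren → Aldric → Harald. Each link is directly stated, so Maren comes before Harald.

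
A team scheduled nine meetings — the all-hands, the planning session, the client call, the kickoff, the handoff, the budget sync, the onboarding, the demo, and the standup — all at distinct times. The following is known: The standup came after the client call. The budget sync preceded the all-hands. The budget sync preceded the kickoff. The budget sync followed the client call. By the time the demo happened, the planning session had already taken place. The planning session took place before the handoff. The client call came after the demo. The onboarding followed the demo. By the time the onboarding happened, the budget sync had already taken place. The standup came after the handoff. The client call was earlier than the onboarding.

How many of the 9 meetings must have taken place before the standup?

Directly stated before the standup: the client call and the handoff.
The demo reaches the standup via the demo → the client call → the standup.
The planning session reaches the standup via the planning session → the handoff → the standup.
No chain forces the all-hands (or any of the others) ahead of the standup.
That's the client call, the demo, the handoff, and the planning session — 4 in all.

4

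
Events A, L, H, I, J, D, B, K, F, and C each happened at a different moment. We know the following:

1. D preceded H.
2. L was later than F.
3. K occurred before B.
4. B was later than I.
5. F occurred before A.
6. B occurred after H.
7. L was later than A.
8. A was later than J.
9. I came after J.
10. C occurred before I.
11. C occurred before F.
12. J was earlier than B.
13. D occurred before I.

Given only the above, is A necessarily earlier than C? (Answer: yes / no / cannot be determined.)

no

Tracing the constraints gives C → F → A, so C must come before A.
That means A cannot be before C.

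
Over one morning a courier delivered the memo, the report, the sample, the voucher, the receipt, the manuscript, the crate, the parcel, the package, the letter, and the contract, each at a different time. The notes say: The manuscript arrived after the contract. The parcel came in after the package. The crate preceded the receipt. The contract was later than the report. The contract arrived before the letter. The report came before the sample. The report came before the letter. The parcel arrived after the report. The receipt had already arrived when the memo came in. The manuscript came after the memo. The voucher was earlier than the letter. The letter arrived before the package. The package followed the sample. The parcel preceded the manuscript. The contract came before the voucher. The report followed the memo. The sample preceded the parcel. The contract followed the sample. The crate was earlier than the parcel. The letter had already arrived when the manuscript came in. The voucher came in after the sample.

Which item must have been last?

Every other item has a chain of constraints placing it before the manuscript, so the manuscript is last.

the manuscript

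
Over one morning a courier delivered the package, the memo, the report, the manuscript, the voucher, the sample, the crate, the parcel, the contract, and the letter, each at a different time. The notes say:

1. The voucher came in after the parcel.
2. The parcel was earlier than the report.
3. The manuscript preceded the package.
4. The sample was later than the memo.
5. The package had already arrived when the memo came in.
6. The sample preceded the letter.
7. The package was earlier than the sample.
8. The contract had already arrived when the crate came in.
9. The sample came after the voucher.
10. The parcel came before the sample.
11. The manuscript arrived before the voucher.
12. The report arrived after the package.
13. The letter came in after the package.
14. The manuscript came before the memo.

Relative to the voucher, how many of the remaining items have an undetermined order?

5

Forced before the voucher: the manuscript and the parcel; forced after the voucher: the letter and the sample.
That leaves the contract, the crate, the memo, the package, and the report with no forced order relative to the voucher — 5.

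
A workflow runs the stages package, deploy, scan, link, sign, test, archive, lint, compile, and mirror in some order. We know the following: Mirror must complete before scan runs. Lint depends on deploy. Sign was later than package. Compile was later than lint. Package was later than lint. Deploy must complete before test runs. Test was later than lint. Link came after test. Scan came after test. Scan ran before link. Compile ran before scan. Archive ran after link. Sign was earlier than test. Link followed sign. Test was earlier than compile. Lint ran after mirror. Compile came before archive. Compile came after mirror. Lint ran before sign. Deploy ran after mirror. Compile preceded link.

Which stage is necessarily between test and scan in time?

compile

Tracing the constraints gives test → compile → scan, so compile sits after test and before scan.
No other stage is forced both after test and before scan.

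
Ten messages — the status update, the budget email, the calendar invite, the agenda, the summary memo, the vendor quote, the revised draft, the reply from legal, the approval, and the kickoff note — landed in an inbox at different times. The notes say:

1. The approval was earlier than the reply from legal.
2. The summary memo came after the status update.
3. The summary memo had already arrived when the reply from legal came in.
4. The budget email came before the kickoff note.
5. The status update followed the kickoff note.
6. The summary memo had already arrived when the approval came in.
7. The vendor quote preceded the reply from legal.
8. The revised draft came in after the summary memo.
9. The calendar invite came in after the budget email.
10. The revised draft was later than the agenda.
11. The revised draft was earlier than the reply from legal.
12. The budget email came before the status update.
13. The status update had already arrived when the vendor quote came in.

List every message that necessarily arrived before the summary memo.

Directly stated before the summary memo: the status update.
The budget email reaches the summary memo via the budget email → the status update → the summary memo.
The kickoff note reaches the summary memo via the kickoff note → the status update → the summary memo.
No chain forces the calendar invite (or any of the others) ahead of the summary memo.

the budget email, the kickoff note, the status update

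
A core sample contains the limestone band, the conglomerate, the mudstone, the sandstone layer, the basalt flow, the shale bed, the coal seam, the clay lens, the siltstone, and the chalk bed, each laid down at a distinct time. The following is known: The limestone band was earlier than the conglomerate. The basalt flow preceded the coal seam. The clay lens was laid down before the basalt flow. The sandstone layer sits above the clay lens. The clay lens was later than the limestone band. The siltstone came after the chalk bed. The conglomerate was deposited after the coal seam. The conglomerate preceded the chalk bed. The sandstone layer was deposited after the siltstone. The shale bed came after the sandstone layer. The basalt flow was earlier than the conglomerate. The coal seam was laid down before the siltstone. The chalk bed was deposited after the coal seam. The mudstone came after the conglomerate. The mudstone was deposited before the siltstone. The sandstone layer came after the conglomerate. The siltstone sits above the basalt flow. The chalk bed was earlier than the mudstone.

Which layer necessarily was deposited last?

the shale bed

Every other layer has a chain of constraints placing it before the shale bed, so the shale bed is last.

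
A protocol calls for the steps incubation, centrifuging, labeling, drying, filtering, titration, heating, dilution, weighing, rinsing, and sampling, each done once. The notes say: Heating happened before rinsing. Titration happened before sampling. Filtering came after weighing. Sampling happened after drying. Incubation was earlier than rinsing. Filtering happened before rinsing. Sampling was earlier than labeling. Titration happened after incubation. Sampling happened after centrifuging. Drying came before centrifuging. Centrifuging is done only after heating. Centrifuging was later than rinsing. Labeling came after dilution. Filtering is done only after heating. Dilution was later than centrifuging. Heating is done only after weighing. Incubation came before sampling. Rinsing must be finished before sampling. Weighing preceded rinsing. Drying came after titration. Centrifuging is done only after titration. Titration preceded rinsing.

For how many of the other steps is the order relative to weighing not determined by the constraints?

Forced after weighing: centrifuging, dilution, filtering, heating, labeling, rinsing, and sampling.
That leaves drying, incubation, and titration with no forced order relative to weighing — 3.

3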